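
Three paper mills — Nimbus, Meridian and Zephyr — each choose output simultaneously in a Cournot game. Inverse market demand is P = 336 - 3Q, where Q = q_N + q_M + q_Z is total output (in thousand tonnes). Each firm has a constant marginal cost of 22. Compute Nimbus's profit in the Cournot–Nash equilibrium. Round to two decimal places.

2054.08

Each firm earns π_i = (336 - 3Q)q_i - 22q_i.
Setting ∂π_i/∂q_i = 0 with rivals' quantities fixed: 314 - 6q_i - 3·Σ_{j≠i} q_j = 0.
With identical firms every q_j equals q_i, so Σ_{j≠i} q_j = 2q_i and 314 = 12q_i, giving q_i = 157/6.
Price P = 336 - 3·(157/2) = 201/2.
Nimbus's profit: (201/2 - 22)·(157/6) = 2054.0833.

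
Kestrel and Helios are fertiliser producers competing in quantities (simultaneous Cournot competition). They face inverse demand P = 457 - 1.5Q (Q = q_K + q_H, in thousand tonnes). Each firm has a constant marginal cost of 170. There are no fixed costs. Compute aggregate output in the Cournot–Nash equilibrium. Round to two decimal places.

Each firm earns π_i = (457 - 1.5Q)q_i - 170q_i.
First-order condition (treating rivals' output as given): 287 - 3q_i - (3/2)q_j = 0.
With identical firms every q_j equals q_i, so q_j = q_i and 287 = (9/2)q_i, giving q_i = 574/9.
Total output Q = 574/9 + 574/9 = 1148/9.

127.56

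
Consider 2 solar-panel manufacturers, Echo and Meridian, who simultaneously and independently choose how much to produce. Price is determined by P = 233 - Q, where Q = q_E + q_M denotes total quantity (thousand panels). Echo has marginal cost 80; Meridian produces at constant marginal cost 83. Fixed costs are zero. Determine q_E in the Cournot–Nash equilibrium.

52

Echo's profit: π_E = (233 - Q)q_E - (80q_E). Setting ∂π_E/∂q_E = 0: 153 - 2q_E - (q_M) = 0.
Meridian's first-order condition: 150 - 2q_M - (q_E) = 0.
So q_E = (153 - q_M)/2 and q_M = (150 - q_E)/2.
Solving the pair: q_E = 52, q_M = 49.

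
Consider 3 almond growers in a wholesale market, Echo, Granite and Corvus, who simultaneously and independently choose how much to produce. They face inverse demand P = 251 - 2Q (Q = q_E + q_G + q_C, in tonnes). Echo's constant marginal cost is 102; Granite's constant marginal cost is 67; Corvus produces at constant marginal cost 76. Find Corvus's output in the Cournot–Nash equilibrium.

24

Echo's profit: π_E = (251 - 2Q)q_E - (102q_E). Setting ∂π_E/∂q_E = 0: 149 - 4q_E - 2(q_G + q_C) = 0.
Granite's first-order condition: 184 - 4q_G - 2(q_E + q_C) = 0.
Corvus's profit: π_C = (251 - 2Q)q_C - (76q_C). Setting ∂π_C/∂q_C = 0: 175 - 4q_C - 2(q_E + q_G) = 0.
Adding the 3 conditions: 508 − 4Q − 4Q = 0, i.e. Q = 127/2.
Back-substituting: q_E = (149 − 127)/2 = 11, q_G = (184 − 127)/2 = 57/2, q_C = (175 − 127)/2 = 24.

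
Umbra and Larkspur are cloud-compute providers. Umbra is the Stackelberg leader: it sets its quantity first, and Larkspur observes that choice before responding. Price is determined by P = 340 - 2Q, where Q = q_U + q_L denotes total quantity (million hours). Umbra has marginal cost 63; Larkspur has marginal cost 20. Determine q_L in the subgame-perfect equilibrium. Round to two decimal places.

The follower Larkspur best-responds to any q_U: π_L = (340 - 2Q)q_L - 20q_L.
∂π_L/∂q_L = 320 - 2q_U - 4q_L = 0 gives the reaction function q_L = (320 - 2q_U)/4.
The leader anticipates this reaction. Substituting into P = 340 - 2Q gives P = 180 - q_U, so π_U = (180 - q_U)q_U - 63q_U.
Leader FOC: 117 - 2q_U = 0, so q_U = 117/2.
Then q_L = (320 - 2·(117/2))/4 = 203/4.

50.75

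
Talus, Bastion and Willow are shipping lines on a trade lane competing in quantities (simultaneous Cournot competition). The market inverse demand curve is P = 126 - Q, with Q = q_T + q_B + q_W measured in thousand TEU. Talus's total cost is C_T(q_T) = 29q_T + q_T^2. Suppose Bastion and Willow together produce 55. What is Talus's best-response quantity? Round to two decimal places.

With rivals' combined output fixed at 55, Talus's profit is π_T = (126 - 55 - q_T)q_T - (29q_T + q_T²) = (71 - q_T)q_T - (29q_T + q_T²).
∂π_T/∂q_T = 42 - 4q_T = 0, so q_T = 21/2.

10.50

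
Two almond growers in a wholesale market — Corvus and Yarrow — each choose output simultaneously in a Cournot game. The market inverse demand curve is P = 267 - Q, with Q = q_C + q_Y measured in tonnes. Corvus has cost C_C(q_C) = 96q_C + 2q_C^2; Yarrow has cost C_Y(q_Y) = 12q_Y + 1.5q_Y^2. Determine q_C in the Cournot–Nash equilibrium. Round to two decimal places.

20.69

Corvus's profit: π_C = (267 - Q)q_C - (96q_C + 2q_C²). Setting ∂π_C/∂q_C = 0: 171 - 6q_C - (q_Y) = 0.
Yarrow's profit: π_Y = (267 - Q)q_Y - (12q_Y + (3/2)q_Y²). Setting ∂π_Y/∂q_Y = 0: 255 - 5q_Y - (q_C) = 0.
So q_C = (171 - q_Y)/6 and q_Y = (255 - q_C)/5.
Substituting one into the other gives q_C = 600/29 and q_Y = 1359/29.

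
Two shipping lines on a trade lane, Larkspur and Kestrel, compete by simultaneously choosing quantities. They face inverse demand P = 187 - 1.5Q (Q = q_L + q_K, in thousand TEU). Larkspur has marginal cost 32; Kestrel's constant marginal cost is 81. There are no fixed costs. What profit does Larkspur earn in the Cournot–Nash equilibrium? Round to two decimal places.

3082.67

Larkspur's profit: π_L = (187 - 1.5Q)q_L - (32q_L). Setting ∂π_L/∂q_L = 0: 155 - 3q_L - (3/2)(q_K) = 0.
Kestrel's profit: π_K = (187 - 1.5Q)q_K - (81q_K). Setting ∂π_K/∂q_K = 0: 106 - 3q_K - (3/2)(q_L) = 0.
So q_L = (155 - (3/2)q_K)/3 and q_K = (106 - (3/2)q_L)/3.
Solving the pair: q_L = 136/3, q_K = 38/3.
Price P = 187 - (3/2)·58 = 100.
Larkspur's profit: (100 - 32)·(136/3) = 3082.6667.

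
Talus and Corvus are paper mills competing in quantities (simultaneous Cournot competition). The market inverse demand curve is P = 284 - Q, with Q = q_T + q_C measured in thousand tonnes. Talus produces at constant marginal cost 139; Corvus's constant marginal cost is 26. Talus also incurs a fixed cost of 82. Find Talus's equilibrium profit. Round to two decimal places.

31.78

Talus's profit: π_T = (284 - Q)q_T - (139q_T). Setting ∂π_T/∂q_T = 0: 145 - 2q_T - (q_C) = 0.
Corvus's profit: π_C = (284 - Q)q_C - (26q_C). Setting ∂π_C/∂q_C = 0: 258 - 2q_C - (q_T) = 0.
So q_T = (145 - q_C)/2 and q_C = (258 - q_T)/2.
Substituting one into the other gives q_T = 32/3 and q_C = 371/3.
Price P = 284 - 403/3 = 449/3.
Talus's profit: (449/3 - 139)·(32/3) - 82 = 286/9.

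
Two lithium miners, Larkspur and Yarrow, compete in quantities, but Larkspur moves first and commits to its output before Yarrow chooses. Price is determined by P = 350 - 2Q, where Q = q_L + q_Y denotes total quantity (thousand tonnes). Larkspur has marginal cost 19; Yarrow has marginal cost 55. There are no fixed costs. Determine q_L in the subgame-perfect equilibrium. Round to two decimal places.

91.75

Solve by backward induction. Given q_L, the follower Yarrow maximises π_Y = (350 - 2q_L - 2q_Y)q_Y - 55q_Y.
∂π_Y/∂q_Y = 295 - 2q_L - 4q_Y = 0 gives the reaction function q_Y = (295 - 2q_L)/4.
The leader anticipates this reaction. Substituting into P = 350 - 2Q gives P = 405/2 - q_L, so π_L = (405/2 - q_L)q_L - 19q_L.
Leader FOC: 367/2 - 2q_L = 0, so q_L = 367/4.
Then q_Y = (295 - 2·(367/4))/4 = 223/8.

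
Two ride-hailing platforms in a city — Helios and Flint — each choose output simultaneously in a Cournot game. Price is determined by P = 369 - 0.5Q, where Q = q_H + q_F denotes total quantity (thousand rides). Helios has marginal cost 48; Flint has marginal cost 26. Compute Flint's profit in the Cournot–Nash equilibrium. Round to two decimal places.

29605.56

Helios's profit: π_H = (369 - 0.5Q)q_H - (48q_H). Setting ∂π_H/∂q_H = 0: 321 - q_H - (1/2)(q_F) = 0.
Flint's first-order condition: 343 - q_F - (1/2)(q_H) = 0.
Rearranging gives the reaction functions q_H = (321 - (1/2)q_F) and q_F = (343 - (1/2)q_H).
Substituting one into the other gives q_H = 598/3 and q_F = 730/3.
Price P = 369 - (1/2)·(1328/3) = 443/3.
Flint's profit: (443/3 - 26)·(730/3) = 29605.5556.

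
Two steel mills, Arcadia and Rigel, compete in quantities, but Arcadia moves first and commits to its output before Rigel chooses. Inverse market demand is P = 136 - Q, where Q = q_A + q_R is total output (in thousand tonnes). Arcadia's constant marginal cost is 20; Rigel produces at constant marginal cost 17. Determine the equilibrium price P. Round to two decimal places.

48.25

Solve by backward induction. Given q_A, the follower Rigel maximises π_R = (136 - q_A - q_R)q_R - 17q_R.
∂π_R/∂q_R = 119 - q_A - 2q_R = 0 gives the reaction function q_R = (119 - q_A)/2.
The leader anticipates this reaction. Substituting into P = 136 - Q gives P = 153/2 - (1/2)q_A, so π_A = (153/2 - (1/2)q_A)q_A - 20q_A.
Maximising: ∂π_A/∂q_A = 113/2 - q_A = 0, giving q_A = 113/2.
Then q_R = (119 - 113/2)/2 = 125/4.
Total output Q = 351/4, so price P = 136 - 351/4 = 193/4.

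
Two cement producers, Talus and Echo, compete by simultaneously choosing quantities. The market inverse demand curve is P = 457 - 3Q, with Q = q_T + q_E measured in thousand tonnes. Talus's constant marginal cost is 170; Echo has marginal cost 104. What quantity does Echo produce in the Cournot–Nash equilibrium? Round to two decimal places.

46.56

Talus's profit: π_T = (457 - 3Q)q_T - (170q_T). Setting ∂π_T/∂q_T = 0: 287 - 6q_T - 3(q_E) = 0.
Echo's profit: π_E = (457 - 3Q)q_E - (104q_E). Setting ∂π_E/∂q_E = 0: 353 - 6q_E - 3(q_T) = 0.
Best responses: q_T = (287 - 3q_E)/6, q_E = (353 - 3q_T)/6.
Solving the pair: q_T = 221/9, q_E = 419/9.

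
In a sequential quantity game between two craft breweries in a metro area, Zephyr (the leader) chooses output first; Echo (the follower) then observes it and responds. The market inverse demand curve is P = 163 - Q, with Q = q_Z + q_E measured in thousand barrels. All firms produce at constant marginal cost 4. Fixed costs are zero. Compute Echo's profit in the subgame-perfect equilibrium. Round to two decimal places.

The follower Echo best-responds to any q_Z: π_E = (163 - Q)q_E - 4q_E.
∂π_E/∂q_E = 159 - q_Z - 2q_E = 0 gives the reaction function q_E = (159 - q_Z)/2.
Zephyr substitutes q_E(q_Z) into its own profit: π_Z = q_Z(163 - q_Z - (159 - q_Z)/2) - 4q_Z = (167/2 - (1/2)q_Z)q_Z - 4q_Z.
The leader's first-order condition 159/2 - q_Z = 0 yields q_Z = 159/2.
Then q_E = (159 - 159/2)/2 = 159/4.
Price P = 163 - 477/4 = 175/4.
Echo's profit: (175/4 - 4)·(159/4) = 1580.0625.

1580.06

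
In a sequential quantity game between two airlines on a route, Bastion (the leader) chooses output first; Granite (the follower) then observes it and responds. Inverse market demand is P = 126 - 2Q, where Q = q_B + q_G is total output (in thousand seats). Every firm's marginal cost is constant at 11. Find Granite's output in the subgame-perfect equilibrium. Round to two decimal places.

14.38

Solve by backward induction. Given q_B, the follower Granite maximises π_G = (126 - 2q_B - 2q_G)q_G - 11q_G.
Setting the follower's marginal profit to zero, 115 - 2q_B - 4q_G = 0, i.e. q_G = (115 - 2q_B)/4.
The leader anticipates this reaction. Substituting into P = 126 - 2Q gives P = 137/2 - q_B, so π_B = (137/2 - q_B)q_B - 11q_B.
The leader's first-order condition 115/2 - 2q_B = 0 yields q_B = 115/4.
Then q_G = (115 - 2·(115/4))/4 = 115/8.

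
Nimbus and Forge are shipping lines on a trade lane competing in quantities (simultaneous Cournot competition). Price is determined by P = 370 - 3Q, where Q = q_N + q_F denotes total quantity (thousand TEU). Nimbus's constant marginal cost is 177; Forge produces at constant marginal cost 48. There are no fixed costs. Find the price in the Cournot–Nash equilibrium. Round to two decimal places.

Nimbus's profit: π_N = (370 - 3Q)q_N - (177q_N). Setting ∂π_N/∂q_N = 0: 193 - 6q_N - 3(q_F) = 0.
Forge's profit: π_F = (370 - 3Q)q_F - (48q_F). Setting ∂π_F/∂q_F = 0: 322 - 6q_F - 3(q_N) = 0.
Rearranging gives the reaction functions q_N = (193 - 3q_F)/6 and q_F = (322 - 3q_N)/6.
Substituting one into the other gives q_N = 64/9 and q_F = 451/9.
Total output Q = 515/9, so price P = 370 - 3·(515/9) = 595/3.

198.33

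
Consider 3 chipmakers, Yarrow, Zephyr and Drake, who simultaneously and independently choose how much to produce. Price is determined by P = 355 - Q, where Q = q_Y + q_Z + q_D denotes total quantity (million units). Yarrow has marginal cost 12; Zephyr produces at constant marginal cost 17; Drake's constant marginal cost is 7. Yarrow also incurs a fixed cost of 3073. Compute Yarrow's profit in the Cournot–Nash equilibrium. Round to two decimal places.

Yarrow's profit: π_Y = (355 - Q)q_Y - (12q_Y). Setting ∂π_Y/∂q_Y = 0: 343 - 2q_Y - (q_Z + q_D) = 0.
Zephyr's profit: π_Z = (355 - Q)q_Z - (17q_Z). Setting ∂π_Z/∂q_Z = 0: 338 - 2q_Z - (q_Y + q_D) = 0.
Drake's first-order condition: 348 - 2q_D - (q_Y + q_Z) = 0.
Summing all 3 equations gives 1029 − 4Q = 0, hence Q = 1029/4.
Back-substituting: q_Y = (343 − 1029/4) = 343/4, q_Z = (338 − 1029/4) = 323/4, q_D = (348 − 1029/4) = 363/4.
Price P = 355 - 1029/4 = 391/4.
Yarrow's profit: (391/4 - 12)·(343/4) - 3073 = 4280.0625.

4280.06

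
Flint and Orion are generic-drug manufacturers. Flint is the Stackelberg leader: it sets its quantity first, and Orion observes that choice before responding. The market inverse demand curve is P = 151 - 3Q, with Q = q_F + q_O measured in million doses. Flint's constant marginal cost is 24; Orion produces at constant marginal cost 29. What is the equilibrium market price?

57

Solve by backward induction. Given q_F, the follower Orion maximises π_O = (151 - 3q_F - 3q_O)q_O - 29q_O.
Setting the follower's marginal profit to zero, 122 - 3q_F - 6q_O = 0, i.e. q_O = (122 - 3q_F)/6.
The leader anticipates this reaction. Substituting into P = 151 - 3Q gives P = 90 - (3/2)q_F, so π_F = (90 - (3/2)q_F)q_F - 24q_F.
Maximising: ∂π_F/∂q_F = 66 - 3q_F = 0, giving q_F = 22.
Then q_O = (122 - 3·22)/6 = 28/3.
Total output Q = 94/3, so price P = 151 - 3·(94/3) = 57.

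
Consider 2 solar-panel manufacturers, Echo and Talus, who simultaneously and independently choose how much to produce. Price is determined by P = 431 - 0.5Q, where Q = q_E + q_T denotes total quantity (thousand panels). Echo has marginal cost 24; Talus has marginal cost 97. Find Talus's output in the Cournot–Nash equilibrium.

174

Echo's profit: π_E = (431 - 0.5Q)q_E - (24q_E). Setting ∂π_E/∂q_E = 0: 407 - q_E - (1/2)(q_T) = 0.
Talus's profit: π_T = (431 - 0.5Q)q_T - (97q_T). Setting ∂π_T/∂q_T = 0: 334 - q_T - (1/2)(q_E) = 0.
So q_E = (407 - (1/2)q_T) and q_T = (334 - (1/2)q_E).
Solving the pair: q_E = 320, q_T = 174.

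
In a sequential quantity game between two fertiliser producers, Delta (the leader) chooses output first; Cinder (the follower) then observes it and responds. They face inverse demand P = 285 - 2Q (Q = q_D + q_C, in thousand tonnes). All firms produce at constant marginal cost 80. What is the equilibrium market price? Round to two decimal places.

131.25

Solve by backward induction. Given q_D, the follower Cinder maximises π_C = (285 - 2q_D - 2q_C)q_C - 80q_C.
Setting the follower's marginal profit to zero, 205 - 2q_D - 4q_C = 0, i.e. q_C = (205 - 2q_D)/4.
Delta substitutes q_C(q_D) into its own profit: π_D = q_D(285 - 2q_D - (205 - 2q_D)/2) - 80q_D = (365/2 - q_D)q_D - 80q_D.
Leader FOC: 205/2 - 2q_D = 0, so q_D = 205/4.
Then q_C = (205 - 2·(205/4))/4 = 205/8.
Total output Q = 615/8, so price P = 285 - 2·(615/8) = 525/4.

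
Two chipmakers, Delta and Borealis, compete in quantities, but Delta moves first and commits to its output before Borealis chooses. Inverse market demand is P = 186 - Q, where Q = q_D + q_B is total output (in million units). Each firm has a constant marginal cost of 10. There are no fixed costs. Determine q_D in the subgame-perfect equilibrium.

88

Solve by backward induction. Given q_D, the follower Borealis maximises π_B = (186 - q_D - q_B)q_B - 10q_B.
∂π_B/∂q_B = 176 - q_D - 2q_B = 0 gives the reaction function q_B = (176 - q_D)/2.
Delta substitutes q_B(q_D) into its own profit: π_D = q_D(186 - q_D - (176 - q_D)/2) - 10q_D = (98 - (1/2)q_D)q_D - 10q_D.
Leader FOC: 88 - q_D = 0, so q_D = 88.
Then q_B = (176 - 88)/2 = 44.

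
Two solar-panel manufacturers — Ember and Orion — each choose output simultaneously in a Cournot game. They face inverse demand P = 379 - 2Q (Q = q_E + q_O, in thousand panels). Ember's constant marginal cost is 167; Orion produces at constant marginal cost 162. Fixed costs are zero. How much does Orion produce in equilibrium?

Ember's profit: π_E = (379 - 2Q)q_E - (167q_E). Setting ∂π_E/∂q_E = 0: 212 - 4q_E - 2(q_O) = 0.
Orion's profit: π_O = (379 - 2Q)q_O - (162q_O). Setting ∂π_O/∂q_O = 0: 217 - 4q_O - 2(q_E) = 0.
Rearranging gives the reaction functions q_E = (212 - 2q_O)/4 and q_O = (217 - 2q_E)/4.
Solving the pair: q_E = 69/2, q_O = 37.

37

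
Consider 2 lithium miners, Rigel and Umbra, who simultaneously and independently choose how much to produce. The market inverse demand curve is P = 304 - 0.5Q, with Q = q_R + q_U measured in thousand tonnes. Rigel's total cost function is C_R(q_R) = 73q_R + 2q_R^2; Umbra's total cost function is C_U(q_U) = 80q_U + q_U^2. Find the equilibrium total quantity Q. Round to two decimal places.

107.49

Rigel's profit: π_R = (304 - 0.5Q)q_R - (73q_R + 2q_R²). Setting ∂π_R/∂q_R = 0: 231 - 5q_R - (1/2)(q_U) = 0.
Umbra's profit: π_U = (304 - 0.5Q)q_U - (80q_U + q_U²). Setting ∂π_U/∂q_U = 0: 224 - 3q_U - (1/2)(q_R) = 0.
Rearranging gives the reaction functions q_R = (231 - (1/2)q_U)/5 and q_U = (224 - (1/2)q_R)/3.
Solving the pair: q_R = 39.3898, q_U = 68.1017.
Total output Q = 39.3898 + 68.1017 = 107.4915.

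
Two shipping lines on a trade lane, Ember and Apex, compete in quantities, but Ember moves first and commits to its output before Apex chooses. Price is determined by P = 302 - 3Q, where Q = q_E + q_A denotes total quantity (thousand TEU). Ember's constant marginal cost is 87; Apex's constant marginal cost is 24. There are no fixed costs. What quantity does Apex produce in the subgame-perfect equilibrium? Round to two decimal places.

33.67

Solve by backward induction. Given q_E, the follower Apex maximises π_A = (302 - 3q_E - 3q_A)q_A - 24q_A.
Setting the follower's marginal profit to zero, 278 - 3q_E - 6q_A = 0, i.e. q_A = (278 - 3q_E)/6.
Ember substitutes q_A(q_E) into its own profit: π_E = q_E(302 - 3q_E - (278 - 3q_E)/2) - 87q_E = (163 - (3/2)q_E)q_E - 87q_E.
The leader's first-order condition 76 - 3q_E = 0 yields q_E = 76/3.
Then q_A = (278 - 3·(76/3))/6 = 101/3.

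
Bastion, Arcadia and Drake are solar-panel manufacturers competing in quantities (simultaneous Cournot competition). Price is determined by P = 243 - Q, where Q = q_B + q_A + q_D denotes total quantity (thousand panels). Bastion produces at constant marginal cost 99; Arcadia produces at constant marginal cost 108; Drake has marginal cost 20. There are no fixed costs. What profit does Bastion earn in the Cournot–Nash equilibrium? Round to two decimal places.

Bastion's profit: π_B = (243 - Q)q_B - (99q_B). Setting ∂π_B/∂q_B = 0: 144 - 2q_B - (q_A + q_D) = 0.
Arcadia's first-order condition: 135 - 2q_A - (q_B + q_D) = 0.
Drake's first-order condition: 223 - 2q_D - (q_B + q_A) = 0.
Adding the 3 first-order conditions: 502 − 4Q = 0, so Q = 251/2.
Back-substituting: q_B = (144 − 251/2) = 37/2, q_A = (135 − 251/2) = 19/2, q_D = (223 − 251/2) = 195/2.
Price P = 243 - 251/2 = 235/2.
Bastion's profit: (235/2 - 99)·(37/2) = 1369/4.

342.25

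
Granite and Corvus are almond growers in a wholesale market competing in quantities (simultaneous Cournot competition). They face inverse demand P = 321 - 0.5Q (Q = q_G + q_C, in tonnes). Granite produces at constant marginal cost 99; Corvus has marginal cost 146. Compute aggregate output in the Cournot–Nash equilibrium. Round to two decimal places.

Granite's profit: π_G = (321 - 0.5Q)q_G - (99q_G). Setting ∂π_G/∂q_G = 0: 222 - q_G - (1/2)(q_C) = 0.
Corvus's profit: π_C = (321 - 0.5Q)q_C - (146q_C). Setting ∂π_C/∂q_C = 0: 175 - q_C - (1/2)(q_G) = 0.
So q_G = (222 - (1/2)q_C) and q_C = (175 - (1/2)q_G).
Substituting one into the other gives q_G = 538/3 and q_C = 256/3.
Total output Q = 538/3 + 256/3 = 794/3.

264.67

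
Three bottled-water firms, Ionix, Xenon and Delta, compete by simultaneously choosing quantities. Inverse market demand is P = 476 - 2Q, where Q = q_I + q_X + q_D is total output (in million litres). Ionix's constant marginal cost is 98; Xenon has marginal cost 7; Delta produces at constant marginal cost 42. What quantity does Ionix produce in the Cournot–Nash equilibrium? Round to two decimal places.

28.88

Ionix's profit: π_I = (476 - 2Q)q_I - (98q_I). Setting ∂π_I/∂q_I = 0: 378 - 4q_I - 2(q_X + q_D) = 0.
Xenon's first-order condition: 469 - 4q_X - 2(q_I + q_D) = 0.
Delta's profit: π_D = (476 - 2Q)q_D - (42q_D). Setting ∂π_D/∂q_D = 0: 434 - 4q_D - 2(q_I + q_X) = 0.
Summing all 3 equations gives 1281 − 8Q = 0, hence Q = 1281/8.
Back-substituting: q_I = (378 − 1281/4)/2 = 231/8, q_X = (469 − 1281/4)/2 = 595/8, q_D = (434 − 1281/4)/2 = 455/8.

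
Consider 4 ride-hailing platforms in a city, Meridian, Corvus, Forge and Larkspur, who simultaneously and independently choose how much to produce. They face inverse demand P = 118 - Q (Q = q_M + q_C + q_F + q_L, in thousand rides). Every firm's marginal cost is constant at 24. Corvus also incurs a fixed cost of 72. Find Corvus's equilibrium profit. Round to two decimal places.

281.44

A representative firm's profit is π_i = q_i(118 - Q) - 24q_i.
Setting ∂π_i/∂q_i = 0 with rivals' quantities fixed: 94 - 2q_i - Σ_{j≠i} q_j = 0.
By symmetry each firm produces the same amount; substituting Σ_{j≠i} q_j = 3q_i yields q_i = 94/5.
Price P = 118 - 376/5 = 214/5.
Corvus's profit: (214/5 - 24)·(94/5) - 72 = 281.4400.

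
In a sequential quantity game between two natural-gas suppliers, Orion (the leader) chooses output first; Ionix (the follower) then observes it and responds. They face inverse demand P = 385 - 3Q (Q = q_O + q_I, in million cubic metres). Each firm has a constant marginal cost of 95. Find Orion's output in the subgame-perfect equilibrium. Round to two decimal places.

48.33

The follower Ionix best-responds to any q_O: π_I = (385 - 3Q)q_I - 95q_I.
∂π_I/∂q_I = 290 - 3q_O - 6q_I = 0 gives the reaction function q_I = (290 - 3q_O)/6.
The leader anticipates this reaction. Substituting into P = 385 - 3Q gives P = 240 - (3/2)q_O, so π_O = (240 - (3/2)q_O)q_O - 95q_O.
The leader's first-order condition 145 - 3q_O = 0 yields q_O = 145/3.
Then q_I = (290 - 3·(145/3))/6 = 145/6.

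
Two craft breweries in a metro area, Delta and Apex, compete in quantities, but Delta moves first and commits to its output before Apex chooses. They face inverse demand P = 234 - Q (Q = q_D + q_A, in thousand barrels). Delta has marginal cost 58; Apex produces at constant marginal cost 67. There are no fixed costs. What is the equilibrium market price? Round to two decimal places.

104.25

Solve by backward induction. Given q_D, the follower Apex maximises π_A = (234 - q_D - q_A)q_A - 67q_A.
Follower FOC: 167 - q_D - 2q_A = 0, so q_A(q_D) = (167 - q_D)/2.
The leader anticipates this reaction. Substituting into P = 234 - Q gives P = 301/2 - (1/2)q_D, so π_D = (301/2 - (1/2)q_D)q_D - 58q_D.
Maximising: ∂π_D/∂q_D = 185/2 - q_D = 0, giving q_D = 185/2.
Then q_A = (167 - 185/2)/2 = 149/4.
Total output Q = 519/4, so price P = 234 - 519/4 = 417/4.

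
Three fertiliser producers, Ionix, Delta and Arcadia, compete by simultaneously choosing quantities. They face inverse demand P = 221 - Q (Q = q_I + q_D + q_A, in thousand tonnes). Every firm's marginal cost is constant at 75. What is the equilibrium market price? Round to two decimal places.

111.50

A representative firm's profit is π_i = q_i(221 - Q) - 75q_i.
Setting ∂π_i/∂q_i = 0 with rivals' quantities fixed: 146 - 2q_i - Σ_{j≠i} q_j = 0.
By symmetry each firm produces the same amount; substituting Σ_{j≠i} q_j = 2q_i yields q_i = 146/4 = 73/2.
Total output Q = 219/2, so price P = 221 - 219/2 = 223/2.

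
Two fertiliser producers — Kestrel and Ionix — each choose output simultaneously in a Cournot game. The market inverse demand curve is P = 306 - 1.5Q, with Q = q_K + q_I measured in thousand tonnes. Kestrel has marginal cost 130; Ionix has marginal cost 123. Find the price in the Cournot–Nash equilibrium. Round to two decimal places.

186.33

Kestrel's profit: π_K = (306 - 1.5Q)q_K - (130q_K). Setting ∂π_K/∂q_K = 0: 176 - 3q_K - (3/2)(q_I) = 0.
Ionix's first-order condition: 183 - 3q_I - (3/2)(q_K) = 0.
Rearranging gives the reaction functions q_K = (176 - (3/2)q_I)/3 and q_I = (183 - (3/2)q_K)/3.
Substituting one into the other gives q_K = 338/9 and q_I = 380/9.
Total output Q = 718/9, so price P = 306 - (3/2)·(718/9) = 559/3.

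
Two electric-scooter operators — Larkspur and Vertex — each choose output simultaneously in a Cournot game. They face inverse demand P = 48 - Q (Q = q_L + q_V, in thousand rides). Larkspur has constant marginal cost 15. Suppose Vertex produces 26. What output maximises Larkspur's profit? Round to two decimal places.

With the rival's output fixed at 26, Larkspur's profit is π_L = (48 - 26 - q_L)q_L - (15q_L) = (22 - q_L)q_L - (15q_L).
∂π_L/∂q_L = 7 - 2q_L = 0, so q_L = 7/2.

3.50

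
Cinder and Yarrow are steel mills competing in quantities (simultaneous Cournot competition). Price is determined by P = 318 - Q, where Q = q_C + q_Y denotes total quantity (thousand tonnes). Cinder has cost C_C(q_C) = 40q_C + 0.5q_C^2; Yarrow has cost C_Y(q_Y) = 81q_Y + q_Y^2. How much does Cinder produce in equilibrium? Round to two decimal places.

Cinder's profit: π_C = (318 - Q)q_C - (40q_C + (1/2)q_C²). Setting ∂π_C/∂q_C = 0: 278 - 3q_C - (q_Y) = 0.
Yarrow's first-order condition: 237 - 4q_Y - (q_C) = 0.
Best responses: q_C = (278 - q_Y)/3, q_Y = (237 - q_C)/4.
Substituting one into the other gives q_C = 875/11 and q_Y = 433/11.

79.55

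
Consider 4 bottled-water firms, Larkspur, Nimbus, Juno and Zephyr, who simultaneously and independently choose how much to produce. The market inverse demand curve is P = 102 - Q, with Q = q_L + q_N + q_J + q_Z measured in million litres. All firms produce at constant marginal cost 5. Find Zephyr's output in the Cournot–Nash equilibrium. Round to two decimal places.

19.40

Each firm earns π_i = (102 - Q)q_i - 5q_i.
First-order condition (treating rivals' output as given): 97 - 2q_i - Σ_{j≠i} q_j = 0.
By symmetry each firm produces the same amount; substituting Σ_{j≠i} q_j = 3q_i yields q_i = 97/5.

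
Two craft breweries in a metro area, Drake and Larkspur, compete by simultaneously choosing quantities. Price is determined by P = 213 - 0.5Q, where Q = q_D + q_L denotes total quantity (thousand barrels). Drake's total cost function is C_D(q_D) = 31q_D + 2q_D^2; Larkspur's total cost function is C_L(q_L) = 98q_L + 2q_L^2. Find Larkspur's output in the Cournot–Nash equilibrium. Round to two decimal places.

19.56

Drake's profit: π_D = (213 - 0.5Q)q_D - (31q_D + 2q_D²). Setting ∂π_D/∂q_D = 0: 182 - 5q_D - (1/2)(q_L) = 0.
Larkspur's profit: π_L = (213 - 0.5Q)q_L - (98q_L + 2q_L²). Setting ∂π_L/∂q_L = 0: 115 - 5q_L - (1/2)(q_D) = 0.
So q_D = (182 - (1/2)q_L)/5 and q_L = (115 - (1/2)q_D)/5.
Solving the pair: q_D = 310/9, q_L = 176/9.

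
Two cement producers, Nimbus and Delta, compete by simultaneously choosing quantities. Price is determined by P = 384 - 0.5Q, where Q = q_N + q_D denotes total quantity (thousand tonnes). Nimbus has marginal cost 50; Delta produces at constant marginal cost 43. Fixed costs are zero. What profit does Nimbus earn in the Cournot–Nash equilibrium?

23762

Nimbus's profit: π_N = (384 - 0.5Q)q_N - (50q_N). Setting ∂π_N/∂q_N = 0: 334 - q_N - (1/2)(q_D) = 0.
Delta's profit: π_D = (384 - 0.5Q)q_D - (43q_D). Setting ∂π_D/∂q_D = 0: 341 - q_D - (1/2)(q_N) = 0.
Best responses: q_N = (334 - (1/2)q_D), q_D = (341 - (1/2)q_N).
Substituting one into the other gives q_N = 218 and q_D = 232.
Price P = 384 - (1/2)·450 = 159.
Nimbus's profit: (159 - 50)·218 = 23762.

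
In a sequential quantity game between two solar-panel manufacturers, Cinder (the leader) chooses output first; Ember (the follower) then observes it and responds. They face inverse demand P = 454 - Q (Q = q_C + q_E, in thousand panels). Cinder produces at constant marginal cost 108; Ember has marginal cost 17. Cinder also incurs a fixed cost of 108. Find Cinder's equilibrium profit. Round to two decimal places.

8020.13

Solve by backward induction. Given q_C, the follower Ember maximises π_E = (454 - q_C - q_E)q_E - 17q_E.
∂π_E/∂q_E = 437 - q_C - 2q_E = 0 gives the reaction function q_E = (437 - q_C)/2.
Cinder substitutes q_E(q_C) into its own profit: π_C = q_C(454 - q_C - (437 - q_C)/2) - 108q_C = (471/2 - (1/2)q_C)q_C - 108q_C.
Leader FOC: 255/2 - q_C = 0, so q_C = 255/2.
Then q_E = (437 - 255/2)/2 = 619/4.
Price P = 454 - 1129/4 = 687/4.
Cinder's profit: (687/4 - 108)·(255/2) - 108 = 8020.1250.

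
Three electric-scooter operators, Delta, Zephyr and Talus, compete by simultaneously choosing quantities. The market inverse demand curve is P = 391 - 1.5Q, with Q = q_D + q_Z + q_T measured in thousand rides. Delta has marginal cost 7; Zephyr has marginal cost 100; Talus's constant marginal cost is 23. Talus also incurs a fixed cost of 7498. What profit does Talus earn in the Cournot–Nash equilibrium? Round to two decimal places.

Delta's profit: π_D = (391 - 1.5Q)q_D - (7q_D). Setting ∂π_D/∂q_D = 0: 384 - 3q_D - (3/2)(q_Z + q_T) = 0.
Zephyr's first-order condition: 291 - 3q_Z - (3/2)(q_D + q_T) = 0.
Talus's profit: π_T = (391 - 1.5Q)q_T - (23q_T). Setting ∂π_T/∂q_T = 0: 368 - 3q_T - (3/2)(q_D + q_Z) = 0.
Adding the 3 conditions: 1043 − 3Q − 3Q = 0, i.e. Q = 1043/6.
Back-substituting: q_D = (384 − 1043/4)/(3/2) = 493/6, q_Z = (291 − 1043/4)/(3/2) = 121/6, q_T = (368 − 1043/4)/(3/2) = 143/2.
Price P = 391 - (3/2)·(1043/6) = 521/4.
Talus's profit: (521/4 - 23)·(143/2) - 7498 = 1363/8.

170.38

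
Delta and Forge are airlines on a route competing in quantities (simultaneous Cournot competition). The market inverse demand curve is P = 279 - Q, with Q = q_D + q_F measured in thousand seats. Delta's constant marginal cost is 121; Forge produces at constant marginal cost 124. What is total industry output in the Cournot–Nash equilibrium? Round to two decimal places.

104.33

Delta's profit: π_D = (279 - Q)q_D - (121q_D). Setting ∂π_D/∂q_D = 0: 158 - 2q_D - (q_F) = 0.
Forge's profit: π_F = (279 - Q)q_F - (124q_F). Setting ∂π_F/∂q_F = 0: 155 - 2q_F - (q_D) = 0.
Rearranging gives the reaction functions q_D = (158 - q_F)/2 and q_F = (155 - q_D)/2.
Solving the pair: q_D = 161/3, q_F = 152/3.
Total output Q = 161/3 + 152/3 = 313/3.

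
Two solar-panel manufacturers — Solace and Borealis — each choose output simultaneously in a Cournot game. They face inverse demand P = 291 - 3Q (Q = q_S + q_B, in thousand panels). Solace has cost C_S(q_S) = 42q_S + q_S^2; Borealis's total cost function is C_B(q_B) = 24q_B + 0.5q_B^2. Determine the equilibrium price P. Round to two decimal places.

Solace's profit: π_S = (291 - 3Q)q_S - (42q_S + q_S²). Setting ∂π_S/∂q_S = 0: 249 - 8q_S - 3(q_B) = 0.
Borealis's profit: π_B = (291 - 3Q)q_B - (24q_B + (1/2)q_B²). Setting ∂π_B/∂q_B = 0: 267 - 7q_B - 3(q_S) = 0.
Rearranging gives the reaction functions q_S = (249 - 3q_B)/8 and q_B = (267 - 3q_S)/7.
Substituting one into the other gives q_S = 942/47 and q_B = 1389/47.
Total output Q = 49.5957, so price P = 291 - 3·49.5957 = 142.2128.

142.21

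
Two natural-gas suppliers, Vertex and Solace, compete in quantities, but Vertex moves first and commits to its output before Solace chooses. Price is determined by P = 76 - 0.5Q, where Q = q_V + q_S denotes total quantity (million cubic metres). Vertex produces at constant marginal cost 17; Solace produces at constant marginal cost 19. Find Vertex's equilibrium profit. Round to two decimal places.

930.25

The follower Solace best-responds to any q_V: π_S = (76 - 0.5Q)q_S - 19q_S.
∂π_S/∂q_S = 57 - (1/2)q_V - q_S = 0 gives the reaction function q_S = (57 - (1/2)q_V).
The leader anticipates this reaction. Substituting into P = 76 - 0.5Q gives P = 95/2 - (1/4)q_V, so π_V = (95/2 - (1/4)q_V)q_V - 17q_V.
Maximising: ∂π_V/∂q_V = 61/2 - (1/2)q_V = 0, giving q_V = 61.
Then q_S = (57 - (1/2)·61) = 53/2.
Price P = 76 - (1/2)·(175/2) = 129/4.
Vertex's profit: (129/4 - 17)·61 = 930.2500.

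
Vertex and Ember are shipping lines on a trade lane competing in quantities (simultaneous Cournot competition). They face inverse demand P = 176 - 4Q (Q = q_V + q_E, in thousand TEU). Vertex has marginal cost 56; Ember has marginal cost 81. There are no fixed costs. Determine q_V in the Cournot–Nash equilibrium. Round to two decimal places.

12.08

Vertex's profit: π_V = (176 - 4Q)q_V - (56q_V). Setting ∂π_V/∂q_V = 0: 120 - 8q_V - 4(q_E) = 0.
Ember's first-order condition: 95 - 8q_E - 4(q_V) = 0.
Rearranging gives the reaction functions q_V = (120 - 4q_E)/8 and q_E = (95 - 4q_V)/8.
Substituting one into the other gives q_V = 145/12 and q_E = 35/6.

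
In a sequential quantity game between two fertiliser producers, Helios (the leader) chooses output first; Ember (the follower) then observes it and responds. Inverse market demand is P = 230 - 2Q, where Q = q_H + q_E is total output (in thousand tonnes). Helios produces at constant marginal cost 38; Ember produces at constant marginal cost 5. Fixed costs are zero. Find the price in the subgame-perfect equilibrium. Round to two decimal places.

77.75

The follower Ember best-responds to any q_H: π_E = (230 - 2Q)q_E - 5q_E.
∂π_E/∂q_E = 225 - 2q_H - 4q_E = 0 gives the reaction function q_E = (225 - 2q_H)/4.
The leader anticipates this reaction. Substituting into P = 230 - 2Q gives P = 235/2 - q_H, so π_H = (235/2 - q_H)q_H - 38q_H.
The leader's first-order condition 159/2 - 2q_H = 0 yields q_H = 159/4.
Then q_E = (225 - 2·(159/4))/4 = 291/8.
Total output Q = 609/8, so price P = 230 - 2·(609/8) = 311/4.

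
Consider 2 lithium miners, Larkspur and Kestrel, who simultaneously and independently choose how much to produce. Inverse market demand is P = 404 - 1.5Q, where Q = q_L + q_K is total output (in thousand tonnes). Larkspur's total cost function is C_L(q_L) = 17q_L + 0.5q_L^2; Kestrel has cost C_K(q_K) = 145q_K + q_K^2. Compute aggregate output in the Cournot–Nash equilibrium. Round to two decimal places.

Larkspur's profit: π_L = (404 - 1.5Q)q_L - (17q_L + (1/2)q_L²). Setting ∂π_L/∂q_L = 0: 387 - 4q_L - (3/2)(q_K) = 0.
Kestrel's profit: π_K = (404 - 1.5Q)q_K - (145q_K + q_K²). Setting ∂π_K/∂q_K = 0: 259 - 5q_K - (3/2)(q_L) = 0.
So q_L = (387 - (3/2)q_K)/4 and q_K = (259 - (3/2)q_L)/5.
Substituting one into the other gives q_L = 87.1268 and q_K = 1822/71.
Total output Q = 87.1268 + 1822/71 = 112.7887.

112.79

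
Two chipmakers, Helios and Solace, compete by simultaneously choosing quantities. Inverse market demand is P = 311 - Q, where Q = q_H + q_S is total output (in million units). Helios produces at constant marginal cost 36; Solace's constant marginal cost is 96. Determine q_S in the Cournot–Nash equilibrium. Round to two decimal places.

51.67

Helios's profit: π_H = (311 - Q)q_H - (36q_H). Setting ∂π_H/∂q_H = 0: 275 - 2q_H - (q_S) = 0.
Solace's profit: π_S = (311 - Q)q_S - (96q_S). Setting ∂π_S/∂q_S = 0: 215 - 2q_S - (q_H) = 0.
Rearranging gives the reaction functions q_H = (275 - q_S)/2 and q_S = (215 - q_H)/2.
Substituting one into the other gives q_H = 335/3 and q_S = 155/3.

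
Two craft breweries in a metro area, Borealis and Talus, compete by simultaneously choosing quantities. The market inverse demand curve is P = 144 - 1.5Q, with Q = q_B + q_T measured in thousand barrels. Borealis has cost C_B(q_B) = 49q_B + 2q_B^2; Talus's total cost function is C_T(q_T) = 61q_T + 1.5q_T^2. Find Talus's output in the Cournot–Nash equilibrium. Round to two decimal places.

Borealis's profit: π_B = (144 - 1.5Q)q_B - (49q_B + 2q_B²). Setting ∂π_B/∂q_B = 0: 95 - 7q_B - (3/2)(q_T) = 0.
Talus's first-order condition: 83 - 6q_T - (3/2)(q_B) = 0.
Best responses: q_B = (95 - (3/2)q_T)/7, q_T = (83 - (3/2)q_B)/6.
Substituting one into the other gives q_B = 594/53 and q_T = 1754/159.

11.03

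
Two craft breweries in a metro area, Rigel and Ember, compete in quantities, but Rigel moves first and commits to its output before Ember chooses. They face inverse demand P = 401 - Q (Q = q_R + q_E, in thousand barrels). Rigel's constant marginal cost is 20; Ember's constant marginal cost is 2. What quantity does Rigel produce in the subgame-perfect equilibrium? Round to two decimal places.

The follower Ember best-responds to any q_R: π_E = (401 - Q)q_E - 2q_E.
∂π_E/∂q_E = 399 - q_R - 2q_E = 0 gives the reaction function q_E = (399 - q_R)/2.
Rigel substitutes q_E(q_R) into its own profit: π_R = q_R(401 - q_R - (399 - q_R)/2) - 20q_R = (403/2 - (1/2)q_R)q_R - 20q_R.
Leader FOC: 363/2 - q_R = 0, so q_R = 363/2.
Then q_E = (399 - 363/2)/2 = 435/4.

181.50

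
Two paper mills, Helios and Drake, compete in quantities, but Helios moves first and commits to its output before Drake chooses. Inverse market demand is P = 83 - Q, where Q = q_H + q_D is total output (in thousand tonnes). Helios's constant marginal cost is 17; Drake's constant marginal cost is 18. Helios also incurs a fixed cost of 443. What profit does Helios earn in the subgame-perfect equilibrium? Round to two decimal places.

118.13

The follower Drake best-responds to any q_H: π_D = (83 - Q)q_D - 18q_D.
Setting the follower's marginal profit to zero, 65 - q_H - 2q_D = 0, i.e. q_D = (65 - q_H)/2.
Helios substitutes q_D(q_H) into its own profit: π_H = q_H(83 - q_H - (65 - q_H)/2) - 17q_H = (101/2 - (1/2)q_H)q_H - 17q_H.
Leader FOC: 67/2 - q_H = 0, so q_H = 67/2.
Then q_D = (65 - 67/2)/2 = 63/4.
Price P = 83 - 197/4 = 135/4.
Helios's profit: (135/4 - 17)·(67/2) - 443 = 945/8.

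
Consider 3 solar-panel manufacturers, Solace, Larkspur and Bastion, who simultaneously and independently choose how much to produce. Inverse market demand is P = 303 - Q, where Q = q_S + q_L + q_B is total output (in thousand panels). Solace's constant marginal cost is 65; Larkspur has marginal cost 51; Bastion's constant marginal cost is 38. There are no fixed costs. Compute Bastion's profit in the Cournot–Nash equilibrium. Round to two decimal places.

Solace's profit: π_S = (303 - Q)q_S - (65q_S). Setting ∂π_S/∂q_S = 0: 238 - 2q_S - (q_L + q_B) = 0.
Larkspur's profit: π_L = (303 - Q)q_L - (51q_L). Setting ∂π_L/∂q_L = 0: 252 - 2q_L - (q_S + q_B) = 0.
Bastion's profit: π_B = (303 - Q)q_B - (38q_B). Setting ∂π_B/∂q_B = 0: 265 - 2q_B - (q_S + q_L) = 0.
Summing all 3 equations gives 755 − 4Q = 0, hence Q = 755/4.
Back-substituting: q_S = (238 − 755/4) = 197/4, q_L = (252 − 755/4) = 253/4, q_B = (265 − 755/4) = 305/4.
Price P = 303 - 755/4 = 457/4.
Bastion's profit: (457/4 - 38)·(305/4) = 5814.0625.

5814.06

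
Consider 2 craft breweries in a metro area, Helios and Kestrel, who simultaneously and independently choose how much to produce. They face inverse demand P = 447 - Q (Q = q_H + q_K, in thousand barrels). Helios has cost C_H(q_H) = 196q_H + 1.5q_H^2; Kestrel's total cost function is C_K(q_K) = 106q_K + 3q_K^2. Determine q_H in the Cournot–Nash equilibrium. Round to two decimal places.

Helios's profit: π_H = (447 - Q)q_H - (196q_H + (3/2)q_H²). Setting ∂π_H/∂q_H = 0: 251 - 5q_H - (q_K) = 0.
Kestrel's first-order condition: 341 - 8q_K - (q_H) = 0.
So q_H = (251 - q_K)/5 and q_K = (341 - q_H)/8.
Solving the pair: q_H = 1667/39, q_K = 1454/39.

42.74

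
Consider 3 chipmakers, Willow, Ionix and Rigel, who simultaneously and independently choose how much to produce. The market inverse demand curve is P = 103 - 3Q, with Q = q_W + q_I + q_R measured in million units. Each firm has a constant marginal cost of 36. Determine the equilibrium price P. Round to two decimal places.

A representative firm's profit is π_i = q_i(103 - 3Q) - 36q_i.
First-order condition (treating rivals' output as given): 67 - 6q_i - 3·Σ_{j≠i} q_j = 0.
By symmetry each firm produces the same amount; substituting Σ_{j≠i} q_j = 2q_i yields q_i = 67/12.
Total output Q = 67/4, so price P = 103 - 3·(67/4) = 211/4.

52.75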